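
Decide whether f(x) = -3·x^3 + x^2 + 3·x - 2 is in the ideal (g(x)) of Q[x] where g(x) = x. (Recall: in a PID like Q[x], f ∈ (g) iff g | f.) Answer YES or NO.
NO

In Q[x] the ideal (g) consists of all multiples of g, so f ∈ (g) iff g | f, i.e. iff the remainder of f on division by g is 0. Divide f by g (g is monic, so eliminate the leading term of the running remainder at each step):
  leading term -3·x^3: subtract (-3·x^2)·g(x) = -3·x^3, leaving x^2 + 3·x - 2
  leading term x^2: subtract (x)·g(x) = x^2, leaving 3·x - 2
  leading term 3·x: subtract (3)·g(x) = 3·x, leaving -2
The remainder r(x) = -2 ≠ 0 (and deg r < deg g), so g ∤ f, i.e. f ∉ (g).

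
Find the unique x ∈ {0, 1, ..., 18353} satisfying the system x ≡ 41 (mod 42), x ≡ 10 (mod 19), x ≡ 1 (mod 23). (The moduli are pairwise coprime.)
The moduli 42, 19, 23 are pairwise coprime, so by the CRT there is a unique solution mod 42·19·23 = 18354.
Solve by successive substitution. Start with x ≡ 41 (mod 42).
  Combine with x ≡ 10 (mod 19): write x = 41 + 42·t and require 41 + 42·t ≡ 10 (mod 19), i.e. 42·t ≡ 10 − 41 ≡ 7 (mod 19). Since 42^(−1) ≡ 5 (mod 19) (42 ≡ 4 (mod 19)), t ≡ 5·7 ≡ 16 (mod 19). So x ≡ 41 + 42·16 = 713 (mod 798).
  Combine with x ≡ 1 (mod 23): write x = 713 + 798·t and require 713 + 798·t ≡ 1 (mod 23), i.e. 798·t ≡ 1 − 713 ≡ 1 (mod 23). Since 798^(−1) ≡ 13 (mod 23) (798 ≡ 16 (mod 23)), t ≡ 13·1 ≡ 13 (mod 23). So x ≡ 713 + 798·13 = 11087 (mod 18354).
Unique solution in [0, 18354): x = 11087.

Final answer: x ≡ 11087 (mod 18354); the representative in [0, 18354) is 11087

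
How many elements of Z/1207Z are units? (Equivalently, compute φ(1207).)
Z/1207Z has φ(1207) = 1120 units

An element a ∈ Z/1207Z is a unit iff gcd(a, 1207) = 1, so the number of units is φ(1207). φ is multiplicative, with φ(p^e) = p^e − p^(e−1). Factorise 1207 = 17 · 71. Then
  φ(1207) = (17 − 1) · (71 − 1) = 16 · 70 = 1120.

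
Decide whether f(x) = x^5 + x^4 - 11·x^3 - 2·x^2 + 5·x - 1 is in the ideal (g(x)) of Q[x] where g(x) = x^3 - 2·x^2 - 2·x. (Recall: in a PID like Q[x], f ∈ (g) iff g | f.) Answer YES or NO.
In Q[x] the ideal (g) consists of all multiples of g, so f ∈ (g) iff g | f, i.e. iff the remainder of f on division by g is 0. Divide f by g (g is monic, so eliminate the leading term of the running remainder at each step):
  leading term x^5: subtract (x^2)·g(x) = x^5 - 2·x^4 - 2·x^3, leaving 3·x^4 - 9·x^3 - 2·x^2 + 5·x - 1
  leading term 3·x^4: subtract (3·x)·g(x) = 3·x^4 - 6·x^3 - 6·x^2, leaving -3·x^3 + 4·x^2 + 5·x - 1
  leading term -3·x^3: subtract (-3)·g(x) = -3·x^3 + 6·x^2 + 6·x, leaving -2·x^2 - x - 1
The remainder r(x) = -2·x^2 - x - 1 ≠ 0 (and deg r < deg g), so g ∤ f, i.e. f ∉ (g).

Final answer: NO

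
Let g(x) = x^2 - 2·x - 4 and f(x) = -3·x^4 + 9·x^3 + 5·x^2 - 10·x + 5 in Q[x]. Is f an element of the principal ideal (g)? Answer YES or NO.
NO

In Q[x] the ideal (g) consists of all multiples of g, so f ∈ (g) iff g | f, i.e. iff the remainder of f on division by g is 0. Divide f by g (g is monic, so eliminate the leading term of the running remainder at each step):
  leading term -3·x^4: subtract (-3·x^2)·g(x) = -3·x^4 + 6·x^3 + 12·x^2, leaving 3·x^3 - 7·x^2 - 10·x + 5
  leading term 3·x^3: subtract (3·x)·g(x) = 3·x^3 - 6·x^2 - 12·x, leaving -x^2 + 2·x + 5
  leading term -x^2: subtract (-1)·g(x) = -x^2 + 2·x + 4, leaving 1
The remainder r(x) = 1 ≠ 0 (and deg r < deg g), so g ∤ f, i.e. f ∉ (g).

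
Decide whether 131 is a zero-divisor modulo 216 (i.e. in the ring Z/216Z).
NO

gcd(131, 216) = 1, so 131 is a unit in Z/216Z (it has a multiplicative inverse). A unit cannot be a zero-divisor: if 131·b ≡ 0 then multiplying both sides by 131^(−1) gives b ≡ 0. So 131 is not a zero-divisor.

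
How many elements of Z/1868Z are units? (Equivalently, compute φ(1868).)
Z/1868Z has φ(1868) = 932 units

An element a ∈ Z/1868Z is a unit iff gcd(a, 1868) = 1, so the number of units is φ(1868). φ is multiplicative, with φ(p^e) = p^e − p^(e−1). Factorise 1868 = 2^2 · 467. Then
  φ(1868) = (2^2 − 2^1) · (467 − 1) = 2 · 466 = 932.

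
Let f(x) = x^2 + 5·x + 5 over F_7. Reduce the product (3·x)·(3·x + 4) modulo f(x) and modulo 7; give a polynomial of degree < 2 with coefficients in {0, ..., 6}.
Multiply as integer polynomials: a · b = 9·x^2 + 12·x. Reducing coefficients mod 7: a · b ≡ 2·x^2 + 5·x. Now divide by f(x) = x^2 + 5·x + 5 in F_7[x], eliminating the leading term at each step:
  leading term 2·x^2: subtract (2)·f(x) = 2·x^2 + 3·x + 3, leaving 2·x + 4 (coefficients mod 7)
The degree is now < 2, so this is the remainder. Hence a · b ≡ 2·x + 4 in F_7[x]/(f).

Final answer: a · b ≡ 2·x + 4 (mod f(x))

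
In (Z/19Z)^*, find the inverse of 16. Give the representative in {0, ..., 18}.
16^(−1) ≡ 6 (mod 19)

Apply the extended Euclidean algorithm to (19, 16), tracking rows (r, s, t) with s·19 + t·16 = r. Each division r_prev = q·r_cur + r_new produces the new row as (previous row) − q·(current row):
  row A: (19, 1, 0)   [1·19 + 0·16 = 19]
  row B: (16, 0, 1)   [0·19 + 1·16 = 16]
  19 = 1·16 + 3   → row C = row A − 1·row B = (3, 1, −1)   [check: 1·19 − 1·16 = 3]
  16 = 5·3 + 1   → row D = row B − 5·row C = (1, −5, 6)   [check: −5·19 + 6·16 = 1]
  3 = 3·1 + 0   → remainder 0, stop. gcd = 1 (last nonzero row D).
The gcd is 1, so 16 is invertible mod 19. The last nonzero row gives −5·19 + 6·16 = 1, so t = 6. So 16^(−1) ≡ 6 (mod 19). Verify: 16 · 6 = 96 ≡ 1 (mod 19). ✓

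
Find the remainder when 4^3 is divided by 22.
20

Use repeated squaring. Binary(3) = 11. Walk through the bits of the exponent 3 left-to-right: at each bit after the leading one, square the running value, then multiply by 4 if the bit is 1 (always reducing mod 22):
  bit 1 = 1 (leading): start with 4.
  bit 2 = 1: square 4^2 = 16; bit is 1, so multiply 16·4 = 64 ≡ 20 (mod 22).
Final value: 4^3 ≡ 20 (mod 22).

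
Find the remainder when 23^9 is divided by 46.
23

Use repeated squaring. Binary(9) = 1001. Walk through the bits of the exponent 9 left-to-right: at each bit after the leading one, square the running value, then multiply by 23 if the bit is 1 (always reducing mod 46):
  bit 1 = 1 (leading): start with 23.
  bit 2 = 0: square 23^2 = 529 ≡ 23 (mod 46).
  bit 3 = 0: square 23^2 = 529 ≡ 23 (mod 46).
  bit 4 = 1: square 23^2 = 529 ≡ 23; bit is 1, so multiply 23·23 = 529 ≡ 23 (mod 46).
Final value: 23^9 ≡ 23 (mod 46).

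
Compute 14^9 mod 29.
Use repeated squaring. Binary(9) = 1001. Walk through the bits of the exponent 9 left-to-right: at each bit after the leading one, square the running value, then multiply by 14 if the bit is 1 (always reducing mod 29):
  bit 1 = 1 (leading): start with 14.
  bit 2 = 0: square 14^2 = 196 ≡ 22 (mod 29).
  bit 3 = 0: square 22^2 = 484 ≡ 20 (mod 29).
  bit 4 = 1: square 20^2 = 400 ≡ 23; bit is 1, so multiply 23·14 = 322 ≡ 3 (mod 29).
Final value: 14^9 ≡ 3 (mod 29).

Final answer: 3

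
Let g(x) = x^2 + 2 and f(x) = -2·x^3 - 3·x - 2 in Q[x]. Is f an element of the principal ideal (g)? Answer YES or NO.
In Q[x] the ideal (g) consists of all multiples of g, so f ∈ (g) iff g | f, i.e. iff the remainder of f on division by g is 0. Divide f by g (g is monic, so eliminate the leading term of the running remainder at each step):
  leading term -2·x^3: subtract (-2·x)·g(x) = -2·x^3 - 4·x, leaving x - 2
The remainder r(x) = x - 2 ≠ 0 (and deg r < deg g), so g ∤ f, i.e. f ∉ (g).

Final answer: NO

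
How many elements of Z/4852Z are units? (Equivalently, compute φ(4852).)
Z/4852Z has φ(4852) = 2424 units

An element a ∈ Z/4852Z is a unit iff gcd(a, 4852) = 1, so the number of units is φ(4852). φ is multiplicative, with φ(p^e) = p^e − p^(e−1). Factorise 4852 = 2^2 · 1213. Then
  φ(4852) = (2^2 − 2^1) · (1213 − 1) = 2 · 1212 = 2424.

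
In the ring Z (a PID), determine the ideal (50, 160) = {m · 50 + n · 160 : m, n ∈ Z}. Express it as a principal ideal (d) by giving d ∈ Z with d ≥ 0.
(50, 160) = (10); d = 10

In the PID Z, (a, b) is generated by gcd(a, b). Compute gcd(160, 50) with the extended Euclidean algorithm, tracking rows (r, s, t) with s·160 + t·50 = r:
  row A: (160, 1, 0)   [1·160 + 0·50 = 160]
  row B: (50, 0, 1)   [0·160 + 1·50 = 50]
  160 = 3·50 + 10   → row C = row A − 3·row B = (10, 1, −3)   [check: 1·160 − 3·50 = 10]
  50 = 5·10 + 0   → remainder 0, stop. gcd = 10 (last nonzero row C).
So gcd(50, 160) = 10, with Bézout identity 1·160 − 3·50 = 10. Containment (⊇): the Bézout identity exhibits 10 as an element of (50, 160), giving (10) ⊆ (50, 160). Containment (⊆): since 10 | 50 and 10 | 160 (50 = 10·5, 160 = 10·16), every Z-linear combination of 50 and 160 is divisible by 10, so (50, 160) ⊆ (10). Therefore (50, 160) = (10), d = 10.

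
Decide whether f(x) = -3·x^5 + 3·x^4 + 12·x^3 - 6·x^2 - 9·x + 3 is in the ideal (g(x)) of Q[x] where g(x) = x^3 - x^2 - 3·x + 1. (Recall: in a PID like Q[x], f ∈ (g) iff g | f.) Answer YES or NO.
YES

In Q[x] the ideal (g) consists of all multiples of g, so f ∈ (g) iff g | f, i.e. iff the remainder of f on division by g is 0. Divide f by g (g is monic, so eliminate the leading term of the running remainder at each step):
  leading term -3·x^5: subtract (-3·x^2)·g(x) = -3·x^5 + 3·x^4 + 9·x^3 - 3·x^2, leaving 3·x^3 - 3·x^2 - 9·x + 3
  leading term 3·x^3: subtract (3)·g(x) = 3·x^3 - 3·x^2 - 9·x + 3, leaving 0
The remainder is 0, so f(x) = g(x) · h(x) with h(x) = 3 - 3·x^2. Hence g | f, i.e. f ∈ (g).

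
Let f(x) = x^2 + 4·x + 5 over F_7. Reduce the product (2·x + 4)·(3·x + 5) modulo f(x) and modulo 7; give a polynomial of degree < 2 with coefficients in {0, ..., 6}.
Multiply as integer polynomials: a · b = 6·x^2 + 22·x + 20. Reducing coefficients mod 7: a · b ≡ 6·x^2 + x + 6. Now divide by f(x) = x^2 + 4·x + 5 in F_7[x], eliminating the leading term at each step:
  leading term 6·x^2: subtract (6)·f(x) = 6·x^2 + 3·x + 2, leaving 5·x + 4 (coefficients mod 7)
The degree is now < 2, so this is the remainder. Hence a · b ≡ 5·x + 4 in F_7[x]/(f).

Final answer: a · b ≡ 5·x + 4 (mod f(x))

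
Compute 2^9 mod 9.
8

Use repeated squaring. Binary(9) = 1001. Walk through the bits of the exponent 9 left-to-right: at each bit after the leading one, square the running value, then multiply by 2 if the bit is 1 (always reducing mod 9):
  bit 1 = 1 (leading): start with 2.
  bit 2 = 0: square 2^2 = 4 (mod 9).
  bit 3 = 0: square 4^2 = 16 ≡ 7 (mod 9).
  bit 4 = 1: square 7^2 = 49 ≡ 4; bit is 1, so multiply 4·2 = 8 (mod 9).
Final value: 2^9 ≡ 8 (mod 9).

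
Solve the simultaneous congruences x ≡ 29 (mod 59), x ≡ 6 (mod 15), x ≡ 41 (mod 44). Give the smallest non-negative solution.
The moduli 59, 15, 44 are pairwise coprime, so by the CRT there is a unique solution mod 59·15·44 = 38940.
Solve by successive substitution. Start with x ≡ 29 (mod 59).
  Combine with x ≡ 6 (mod 15): write x = 29 + 59·t and require 29 + 59·t ≡ 6 (mod 15), i.e. 59·t ≡ 6 − 29 ≡ 7 (mod 15). Since 59^(−1) ≡ 14 (mod 15) (59 ≡ 14 (mod 15)), t ≡ 14·7 ≡ 8 (mod 15). So x ≡ 29 + 59·8 = 501 (mod 885).
  Combine with x ≡ 41 (mod 44): write x = 501 + 885·t and require 501 + 885·t ≡ 41 (mod 44), i.e. 885·t ≡ 41 − 501 ≡ 24 (mod 44). Since 885^(−1) ≡ 9 (mod 44) (885 ≡ 5 (mod 44)), t ≡ 9·24 ≡ 40 (mod 44). So x ≡ 501 + 885·40 = 35901 (mod 38940).
Unique solution in [0, 38940): x = 35901.

Final answer: x ≡ 35901 (mod 38940); the representative in [0, 38940) is 35901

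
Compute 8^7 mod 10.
2

Use repeated squaring. Binary(7) = 111. Walk through the bits of the exponent 7 left-to-right: at each bit after the leading one, square the running value, then multiply by 8 if the bit is 1 (always reducing mod 10):
  bit 1 = 1 (leading): start with 8.
  bit 2 = 1: square 8^2 = 64 ≡ 4; bit is 1, so multiply 4·8 = 32 ≡ 2 (mod 10).
  bit 3 = 1: square 2^2 = 4; bit is 1, so multiply 4·8 = 32 ≡ 2 (mod 10).
Final value: 8^7 ≡ 2 (mod 10).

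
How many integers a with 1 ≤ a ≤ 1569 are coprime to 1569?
1044

The number of a ∈ {1, ..., 1569} with gcd(a, 1569) = 1 is by definition Euler's totient φ(1569). φ is multiplicative, with φ(p^e) = p^e − p^(e−1). Factorise 1569 = 3 · 523. Then
  φ(1569) = (3 − 1) · (523 − 1) = 2 · 522 = 1044.
So there are 1044 such integers.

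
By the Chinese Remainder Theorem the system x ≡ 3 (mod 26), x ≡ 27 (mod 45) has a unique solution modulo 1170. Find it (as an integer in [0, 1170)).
x ≡ 1017 (mod 1170); the representative in [0, 1170) is 1017

The moduli 26, 45 are pairwise coprime, so by the CRT there is a unique solution mod 26·45 = 1170.
Solve by successive substitution. Start with x ≡ 3 (mod 26).
  Combine with x ≡ 27 (mod 45): write x = 3 + 26·t and require 3 + 26·t ≡ 27 (mod 45), i.e. 26·t ≡ 27 − 3 ≡ 24 (mod 45). Since 26^(−1) ≡ 26 (mod 45), t ≡ 26·24 ≡ 39 (mod 45). So x ≡ 3 + 26·39 = 1017 (mod 1170).
Unique solution in [0, 1170): x = 1017.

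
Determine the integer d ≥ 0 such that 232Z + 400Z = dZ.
In the PID Z, (a, b) is generated by gcd(a, b). Compute gcd(400, 232) with the extended Euclidean algorithm, tracking rows (r, s, t) with s·400 + t·232 = r:
  row A: (400, 1, 0)   [1·400 + 0·232 = 400]
  row B: (232, 0, 1)   [0·400 + 1·232 = 232]
  400 = 1·232 + 168   → row C = row A − 1·row B = (168, 1, −1)   [check: 1·400 − 1·232 = 168]
  232 = 1·168 + 64   → row D = row B − 1·row C = (64, −1, 2)   [check: −1·400 + 2·232 = 64]
  168 = 2·64 + 40   → row E = row C − 2·row D = (40, 3, −5)   [check: 3·400 − 5·232 = 40]
  64 = 1·40 + 24   → row F = row D − 1·row E = (24, −4, 7)   [check: −4·400 + 7·232 = 24]
  40 = 1·24 + 16   → row G = row E − 1·row F = (16, 7, −12)   [check: 7·400 − 12·232 = 16]
  24 = 1·16 + 8   → row H = row F − 1·row G = (8, −11, 19)   [check: −11·400 + 19·232 = 8]
  16 = 2·8 + 0   → remainder 0, stop. gcd = 8 (last nonzero row H).
So gcd(232, 400) = 8, with Bézout identity −11·400 + 19·232 = 8. Containment (⊇): the Bézout identity exhibits 8 as an element of (232, 400), giving (8) ⊆ (232, 400). Containment (⊆): since 8 | 232 and 8 | 400 (232 = 8·29, 400 = 8·50), every Z-linear combination of 232 and 400 is divisible by 8, so (232, 400) ⊆ (8). Therefore (232, 400) = (8), d = 8.

Final answer: (232, 400) = (8); d = 8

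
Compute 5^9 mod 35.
Use repeated squaring. Binary(9) = 1001. Walk through the bits of the exponent 9 left-to-right: at each bit after the leading one, square the running value, then multiply by 5 if the bit is 1 (always reducing mod 35):
  bit 1 = 1 (leading): start with 5.
  bit 2 = 0: square 5^2 = 25 (mod 35).
  bit 3 = 0: square 25^2 = 625 ≡ 30 (mod 35).
  bit 4 = 1: square 30^2 = 900 ≡ 25; bit is 1, so multiply 25·5 = 125 ≡ 20 (mod 35).
Final value: 5^9 ≡ 20 (mod 35).

Final answer: 20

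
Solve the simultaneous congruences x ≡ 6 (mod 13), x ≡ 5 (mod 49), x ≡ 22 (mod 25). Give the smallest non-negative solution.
x ≡ 5297 (mod 15925); the representative in [0, 15925) is 5297

The moduli 13, 49, 25 are pairwise coprime, so by the CRT there is a unique solution mod 13·49·25 = 15925.
Solve by successive substitution. Start with x ≡ 6 (mod 13).
  Combine with x ≡ 5 (mod 49): write x = 6 + 13·t and require 6 + 13·t ≡ 5 (mod 49), i.e. 13·t ≡ 5 − 6 ≡ 48 (mod 49). Since 13^(−1) ≡ 34 (mod 49), t ≡ 34·48 ≡ 15 (mod 49). So x ≡ 6 + 13·15 = 201 (mod 637).
  Combine with x ≡ 22 (mod 25): write x = 201 + 637·t and require 201 + 637·t ≡ 22 (mod 25), i.e. 637·t ≡ 22 − 201 ≡ 21 (mod 25). Since 637^(−1) ≡ 23 (mod 25) (637 ≡ 12 (mod 25)), t ≡ 23·21 ≡ 8 (mod 25). So x ≡ 201 + 637·8 = 5297 (mod 15925).
Unique solution in [0, 15925): x = 5297.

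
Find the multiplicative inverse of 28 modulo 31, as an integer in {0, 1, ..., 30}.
28^(−1) ≡ 10 (mod 31)

Apply the extended Euclidean algorithm to (31, 28), tracking rows (r, s, t) with s·31 + t·28 = r. Each division r_prev = q·r_cur + r_new produces the new row as (previous row) − q·(current row):
  row A: (31, 1, 0)   [1·31 + 0·28 = 31]
  row B: (28, 0, 1)   [0·31 + 1·28 = 28]
  31 = 1·28 + 3   → row C = row A − 1·row B = (3, 1, −1)   [check: 1·31 − 1·28 = 3]
  28 = 9·3 + 1   → row D = row B − 9·row C = (1, −9, 10)   [check: −9·31 + 10·28 = 1]
  3 = 3·1 + 0   → remainder 0, stop. gcd = 1 (last nonzero row D).
The gcd is 1, so 28 is invertible mod 31. The last nonzero row gives −9·31 + 10·28 = 1, so t = 10. So 28^(−1) ≡ 10 (mod 31). Verify: 28 · 10 = 280 ≡ 1 (mod 31). ✓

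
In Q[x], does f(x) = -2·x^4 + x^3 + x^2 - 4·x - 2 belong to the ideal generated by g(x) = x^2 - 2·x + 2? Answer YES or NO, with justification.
In Q[x] the ideal (g) consists of all multiples of g, so f ∈ (g) iff g | f, i.e. iff the remainder of f on division by g is 0. Divide f by g (g is monic, so eliminate the leading term of the running remainder at each step):
  leading term -2·x^4: subtract (-2·x^2)·g(x) = -2·x^4 + 4·x^3 - 4·x^2, leaving -3·x^3 + 5·x^2 - 4·x - 2
  leading term -3·x^3: subtract (-3·x)·g(x) = -3·x^3 + 6·x^2 - 6·x, leaving -x^2 + 2·x - 2
  leading term -x^2: subtract (-1)·g(x) = -x^2 + 2·x - 2, leaving 0
The remainder is 0, so f(x) = g(x) · h(x) with h(x) = -2·x^2 - 3·x - 1. Hence g | f, i.e. f ∈ (g).

Final answer: YES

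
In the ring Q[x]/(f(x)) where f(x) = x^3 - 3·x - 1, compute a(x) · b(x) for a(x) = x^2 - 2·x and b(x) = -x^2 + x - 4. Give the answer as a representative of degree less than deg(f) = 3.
First multiply in Q[x] without reducing: a · b = -x^4 + 3·x^3 - 6·x^2 + 8·x. Now divide by f(x) = x^3 - 3·x - 1, eliminating the leading term at each step:
  leading term -x^4: subtract (-x)·f(x) = -x^4 + 3·x^2 + x, leaving 3·x^3 - 9·x^2 + 7·x
  leading term 3·x^3: subtract (3)·f(x) = 3·x^3 - 9·x - 3, leaving -9·x^2 + 16·x + 3
The degree is now < 3, so this is the remainder. Hence a · b ≡ -9·x^2 + 16·x + 3 in Q[x]/(f).

Final answer: a · b ≡ -9·x^2 + 16·x + 3 (mod f(x))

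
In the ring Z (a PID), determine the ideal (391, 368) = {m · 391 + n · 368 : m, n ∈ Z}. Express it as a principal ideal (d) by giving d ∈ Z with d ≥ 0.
(391, 368) = (23); d = 23

In the PID Z, (a, b) is generated by gcd(a, b). Compute gcd(391, 368) with the extended Euclidean algorithm, tracking rows (r, s, t) with s·391 + t·368 = r:
  row A: (391, 1, 0)   [1·391 + 0·368 = 391]
  row B: (368, 0, 1)   [0·391 + 1·368 = 368]
  391 = 1·368 + 23   → row C = row A − 1·row B = (23, 1, −1)   [check: 1·391 − 1·368 = 23]
  368 = 16·23 + 0   → remainder 0, stop. gcd = 23 (last nonzero row C).
So gcd(391, 368) = 23, with Bézout identity 1·391 − 1·368 = 23. Containment (⊇): the Bézout identity exhibits 23 as an element of (391, 368), giving (23) ⊆ (391, 368). Containment (⊆): since 23 | 391 and 23 | 368 (391 = 23·17, 368 = 23·16), every Z-linear combination of 391 and 368 is divisible by 23, so (391, 368) ⊆ (23). Therefore (391, 368) = (23), d = 23.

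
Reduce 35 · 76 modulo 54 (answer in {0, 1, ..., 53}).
14

Reduce the factors first: 76 ≡ 22 (mod 54), so 35 · 76 ≡ 35 · 22 (mod 54). 35 · 22 = 770. Dividing by 54: 770 = 14·54 + 14. So (35 · 76) mod 54 = 14.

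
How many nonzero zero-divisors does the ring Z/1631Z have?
Z/1631Z has 238 nonzero zero-divisors

In Z/1631Z each nonzero element is either a unit (gcd with 1631 is 1) or a zero-divisor (gcd > 1). The number of units is φ(1631): factorise 1631 = 7 · 233, so φ(1631) = (7 − 1) · (233 − 1) = 6 · 232 = 1392. The nonzero elements number 1631 − 1 = 1630. Hence the nonzero zero-divisors number 1630 − 1392 = 238.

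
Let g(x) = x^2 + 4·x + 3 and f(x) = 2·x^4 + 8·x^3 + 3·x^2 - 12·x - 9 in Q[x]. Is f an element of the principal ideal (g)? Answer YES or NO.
In Q[x] the ideal (g) consists of all multiples of g, so f ∈ (g) iff g | f, i.e. iff the remainder of f on division by g is 0. Divide f by g (g is monic, so eliminate the leading term of the running remainder at each step):
  leading term 2·x^4: subtract (2·x^2)·g(x) = 2·x^4 + 8·x^3 + 6·x^2, leaving -3·x^2 - 12·x - 9
  leading term -3·x^2: subtract (-3)·g(x) = -3·x^2 - 12·x - 9, leaving 0
The remainder is 0, so f(x) = g(x) · h(x) with h(x) = 2·x^2 - 3. Hence g | f, i.e. f ∈ (g).

Final answer: YES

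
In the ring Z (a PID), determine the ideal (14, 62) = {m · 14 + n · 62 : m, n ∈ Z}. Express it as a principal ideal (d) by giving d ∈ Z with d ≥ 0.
In the PID Z, (a, b) is generated by gcd(a, b). Compute gcd(62, 14) with the extended Euclidean algorithm, tracking rows (r, s, t) with s·62 + t·14 = r:
  row A: (62, 1, 0)   [1·62 + 0·14 = 62]
  row B: (14, 0, 1)   [0·62 + 1·14 = 14]
  62 = 4·14 + 6   → row C = row A − 4·row B = (6, 1, −4)   [check: 1·62 − 4·14 = 6]
  14 = 2·6 + 2   → row D = row B − 2·row C = (2, −2, 9)   [check: −2·62 + 9·14 = 2]
  6 = 3·2 + 0   → remainder 0, stop. gcd = 2 (last nonzero row D).
So gcd(14, 62) = 2, with Bézout identity −2·62 + 9·14 = 2. Containment (⊇): the Bézout identity exhibits 2 as an element of (14, 62), giving (2) ⊆ (14, 62). Containment (⊆): since 2 | 14 and 2 | 62 (14 = 2·7, 62 = 2·31), every Z-linear combination of 14 and 62 is divisible by 2, so (14, 62) ⊆ (2). Therefore (14, 62) = (2), d = 2.

Final answer: (14, 62) = (2); d = 2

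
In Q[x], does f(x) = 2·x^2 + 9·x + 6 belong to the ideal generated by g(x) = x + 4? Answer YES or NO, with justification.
NO

In Q[x] the ideal (g) consists of all multiples of g, so f ∈ (g) iff g | f, i.e. iff the remainder of f on division by g is 0. Divide f by g (g is monic, so eliminate the leading term of the running remainder at each step):
  leading term 2·x^2: subtract (2·x)·g(x) = 2·x^2 + 8·x, leaving x + 6
  leading term x: subtract (1)·g(x) = x + 4, leaving 2
The remainder r(x) = 2 ≠ 0 (and deg r < deg g), so g ∤ f, i.e. f ∉ (g).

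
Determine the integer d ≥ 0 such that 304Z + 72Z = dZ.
In the PID Z, (a, b) is generated by gcd(a, b). Compute gcd(304, 72) with the extended Euclidean algorithm, tracking rows (r, s, t) with s·304 + t·72 = r:
  row A: (304, 1, 0)   [1·304 + 0·72 = 304]
  row B: (72, 0, 1)   [0·304 + 1·72 = 72]
  304 = 4·72 + 16   → row C = row A − 4·row B = (16, 1, −4)   [check: 1·304 − 4·72 = 16]
  72 = 4·16 + 8   → row D = row B − 4·row C = (8, −4, 17)   [check: −4·304 + 17·72 = 8]
  16 = 2·8 + 0   → remainder 0, stop. gcd = 8 (last nonzero row D).
So gcd(304, 72) = 8, with Bézout identity −4·304 + 17·72 = 8. Containment (⊇): the Bézout identity exhibits 8 as an element of (304, 72), giving (8) ⊆ (304, 72). Containment (⊆): since 8 | 304 and 8 | 72 (304 = 8·38, 72 = 8·9), every Z-linear combination of 304 and 72 is divisible by 8, so (304, 72) ⊆ (8). Therefore (304, 72) = (8), d = 8.

Final answer: (304, 72) = (8); d = 8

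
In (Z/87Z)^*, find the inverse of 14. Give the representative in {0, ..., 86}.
14^(−1) ≡ 56 (mod 87)

Apply the extended Euclidean algorithm to (87, 14), tracking rows (r, s, t) with s·87 + t·14 = r. Each division r_prev = q·r_cur + r_new produces the new row as (previous row) − q·(current row):
  row A: (87, 1, 0)   [1·87 + 0·14 = 87]
  row B: (14, 0, 1)   [0·87 + 1·14 = 14]
  87 = 6·14 + 3   → row C = row A − 6·row B = (3, 1, −6)   [check: 1·87 − 6·14 = 3]
  14 = 4·3 + 2   → row D = row B − 4·row C = (2, −4, 25)   [check: −4·87 + 25·14 = 2]
  3 = 1·2 + 1   → row E = row C − 1·row D = (1, 5, −31)   [check: 5·87 − 31·14 = 1]
  2 = 2·1 + 0   → remainder 0, stop. gcd = 1 (last nonzero row E).
The gcd is 1, so 14 is invertible mod 87. The last nonzero row gives 5·87 − 31·14 = 1, so t = −31. So 14^(−1) ≡ −31 ≡ 56 (mod 87). Verify: 14 · 56 = 784 ≡ 1 (mod 87). ✓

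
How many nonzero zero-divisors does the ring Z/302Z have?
Z/302Z has 151 nonzero zero-divisors

In Z/302Z each nonzero element is either a unit (gcd with 302 is 1) or a zero-divisor (gcd > 1). The number of units is φ(302): factorise 302 = 2 · 151, so φ(302) = (2 − 1) · (151 − 1) = 1 · 150 = 150. The nonzero elements number 302 − 1 = 301. Hence the nonzero zero-divisors number 301 − 150 = 151.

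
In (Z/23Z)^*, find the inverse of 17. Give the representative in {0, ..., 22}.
Apply the extended Euclidean algorithm to (23, 17), tracking rows (r, s, t) with s·23 + t·17 = r. Each division r_prev = q·r_cur + r_new produces the new row as (previous row) − q·(current row):
  row A: (23, 1, 0)   [1·23 + 0·17 = 23]
  row B: (17, 0, 1)   [0·23 + 1·17 = 17]
  23 = 1·17 + 6   → row C = row A − 1·row B = (6, 1, −1)   [check: 1·23 − 1·17 = 6]
  17 = 2·6 + 5   → row D = row B − 2·row C = (5, −2, 3)   [check: −2·23 + 3·17 = 5]
  6 = 1·5 + 1   → row E = row C − 1·row D = (1, 3, −4)   [check: 3·23 − 4·17 = 1]
  5 = 5·1 + 0   → remainder 0, stop. gcd = 1 (last nonzero row E).
The gcd is 1, so 17 is invertible mod 23. The last nonzero row gives 3·23 − 4·17 = 1, so t = −4. So 17^(−1) ≡ −4 ≡ 19 (mod 23). Verify: 17 · 19 = 323 ≡ 1 (mod 23). ✓

Final answer: 17^(−1) ≡ 19 (mod 23)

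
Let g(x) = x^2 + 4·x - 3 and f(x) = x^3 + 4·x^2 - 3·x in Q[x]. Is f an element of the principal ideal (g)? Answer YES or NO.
YES

In Q[x] the ideal (g) consists of all multiples of g, so f ∈ (g) iff g | f, i.e. iff the remainder of f on division by g is 0. Divide f by g (g is monic, so eliminate the leading term of the running remainder at each step):
  leading term x^3: subtract (x)·g(x) = x^3 + 4·x^2 - 3·x, leaving 0
The remainder is 0, so f(x) = g(x) · h(x) with h(x) = x. Hence g | f, i.e. f ∈ (g).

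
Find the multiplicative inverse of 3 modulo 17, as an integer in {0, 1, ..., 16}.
3^(−1) ≡ 6 (mod 17)

Apply the extended Euclidean algorithm to (17, 3), tracking rows (r, s, t) with s·17 + t·3 = r. Each division r_prev = q·r_cur + r_new produces the new row as (previous row) − q·(current row):
  row A: (17, 1, 0)   [1·17 + 0·3 = 17]
  row B: (3, 0, 1)   [0·17 + 1·3 = 3]
  17 = 5·3 + 2   → row C = row A − 5·row B = (2, 1, −5)   [check: 1·17 − 5·3 = 2]
  3 = 1·2 + 1   → row D = row B − 1·row C = (1, −1, 6)   [check: −1·17 + 6·3 = 1]
  2 = 2·1 + 0   → remainder 0, stop. gcd = 1 (last nonzero row D).
The gcd is 1, so 3 is invertible mod 17. The last nonzero row gives −1·17 + 6·3 = 1, so t = 6. So 3^(−1) ≡ 6 (mod 17). Verify: 3 · 6 = 18 ≡ 1 (mod 17). ✓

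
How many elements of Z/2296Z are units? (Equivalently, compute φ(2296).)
Z/2296Z has φ(2296) = 960 units

An element a ∈ Z/2296Z is a unit iff gcd(a, 2296) = 1, so the number of units is φ(2296). φ is multiplicative, with φ(p^e) = p^e − p^(e−1). Factorise 2296 = 2^3 · 7 · 41. Then
  φ(2296) = (2^3 − 2^2) · (7 − 1) · (41 − 1) = 4 · 6 · 40 = 960.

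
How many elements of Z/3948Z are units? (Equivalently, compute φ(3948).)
An element a ∈ Z/3948Z is a unit iff gcd(a, 3948) = 1, so the number of units is φ(3948). φ is multiplicative, with φ(p^e) = p^e − p^(e−1). Factorise 3948 = 2^2 · 3 · 7 · 47. Then
  φ(3948) = (2^2 − 2^1) · (3 − 1) · (7 − 1) · (47 − 1) = 2 · 2 · 6 · 46 = 1104.

Final answer: Z/3948Z has φ(3948) = 1104 units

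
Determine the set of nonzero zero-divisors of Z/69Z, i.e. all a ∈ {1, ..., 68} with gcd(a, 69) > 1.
nonzero zero-divisors of Z/69Z = {3, 6, 9, 12, 15, 18, 21, 23, 24, 27, 30, 33, 36, 39, 42, 45, 46, 48, 51, 54, 57, 60, 63, 66}

An element a ∈ Z/69Z (with a ≠ 0) is a zero-divisor iff gcd(a, 69) > 1 (because a is a unit precisely when gcd(a, n) = 1, and in Z/nZ every nonzero, non-unit element is a zero-divisor). Scan a = 1, ..., 68 and keep those with gcd(a, 69) > 1:
  gcd(3, 69) = 3, gcd(6, 69) = 3, gcd(9, 69) = 3, gcd(12, 69) = 3, gcd(15, 69) = 3, gcd(18, 69) = 3, gcd(21, 69) = 3, gcd(23, 69) = 23, gcd(24, 69) = 3, gcd(27, 69) = 3, gcd(30, 69) = 3, gcd(33, 69) = 3, gcd(36, 69) = 3, gcd(39, 69) = 3, gcd(42, 69) = 3, gcd(45, 69) = 3, gcd(46, 69) = 23, gcd(48, 69) = 3, gcd(51, 69) = 3, gcd(54, 69) = 3, gcd(57, 69) = 3, gcd(60, 69) = 3, gcd(63, 69) = 3, gcd(66, 69) = 3.
All other a ∈ {1, ..., 68} have gcd(a, 69) = 1 and are units. So the nonzero zero-divisors are exactly the 24 values of a appearing in this scan.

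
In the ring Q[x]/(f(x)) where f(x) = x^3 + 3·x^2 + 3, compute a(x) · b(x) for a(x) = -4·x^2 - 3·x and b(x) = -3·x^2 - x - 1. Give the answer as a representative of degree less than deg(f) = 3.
First multiply in Q[x] without reducing: a · b = 12·x^4 + 13·x^3 + 7·x^2 + 3·x. Now divide by f(x) = x^3 + 3·x^2 + 3, eliminating the leading term at each step:
  leading term 12·x^4: subtract (12·x)·f(x) = 12·x^4 + 36·x^3 + 36·x, leaving -23·x^3 + 7·x^2 - 33·x
  leading term -23·x^3: subtract (-23)·f(x) = -23·x^3 - 69·x^2 - 69, leaving 76·x^2 - 33·x + 69
The degree is now < 3, so this is the remainder. Hence a · b ≡ 76·x^2 - 33·x + 69 in Q[x]/(f).

Final answer: a · b ≡ 76·x^2 - 33·x + 69 (mod f(x))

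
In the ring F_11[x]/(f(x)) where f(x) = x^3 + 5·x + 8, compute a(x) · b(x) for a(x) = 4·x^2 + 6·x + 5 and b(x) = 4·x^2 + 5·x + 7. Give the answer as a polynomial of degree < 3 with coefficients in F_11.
Multiply as integer polynomials: a · b = 16·x^4 + 44·x^3 + 78·x^2 + 67·x + 35. Reducing coefficients mod 11: a · b ≡ 5·x^4 + x^2 + x + 2. Now divide by f(x) = x^3 + 5·x + 8 in F_11[x], eliminating the leading term at each step:
  leading term 5·x^4: subtract (5·x)·f(x) = 5·x^4 + 3·x^2 + 7·x, leaving 9·x^2 + 5·x + 2 (coefficients mod 11)
The degree is now < 3, so this is the remainder. Hence a · b ≡ 9·x^2 + 5·x + 2 in F_11[x]/(f).

Final answer: a · b ≡ 9·x^2 + 5·x + 2 (mod f(x))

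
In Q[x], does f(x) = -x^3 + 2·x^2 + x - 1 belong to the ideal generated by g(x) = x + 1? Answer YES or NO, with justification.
In Q[x] the ideal (g) consists of all multiples of g, so f ∈ (g) iff g | f, i.e. iff the remainder of f on division by g is 0. Divide f by g (g is monic, so eliminate the leading term of the running remainder at each step):
  leading term -x^3: subtract (-x^2)·g(x) = -x^3 - x^2, leaving 3·x^2 + x - 1
  leading term 3·x^2: subtract (3·x)·g(x) = 3·x^2 + 3·x, leaving -2·x - 1
  leading term -2·x: subtract (-2)·g(x) = -2·x - 2, leaving 1
The remainder r(x) = 1 ≠ 0 (and deg r < deg g), so g ∤ f, i.e. f ∉ (g).

Final answer: NO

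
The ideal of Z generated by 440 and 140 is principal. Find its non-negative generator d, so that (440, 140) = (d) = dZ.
In the PID Z, (a, b) is generated by gcd(a, b). Compute gcd(440, 140) with the extended Euclidean algorithm, tracking rows (r, s, t) with s·440 + t·140 = r:
  row A: (440, 1, 0)   [1·440 + 0·140 = 440]
  row B: (140, 0, 1)   [0·440 + 1·140 = 140]
  440 = 3·140 + 20   → row C = row A − 3·row B = (20, 1, −3)   [check: 1·440 − 3·140 = 20]
  140 = 7·20 + 0   → remainder 0, stop. gcd = 20 (last nonzero row C).
So gcd(440, 140) = 20, with Bézout identity 1·440 − 3·140 = 20. Containment (⊇): the Bézout identity exhibits 20 as an element of (440, 140), giving (20) ⊆ (440, 140). Containment (⊆): since 20 | 440 and 20 | 140 (440 = 20·22, 140 = 20·7), every Z-linear combination of 440 and 140 is divisible by 20, so (440, 140) ⊆ (20). Therefore (440, 140) = (20), d = 20.

Final answer: (440, 140) = (20); d = 20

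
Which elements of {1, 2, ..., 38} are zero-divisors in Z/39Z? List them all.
nonzero zero-divisors of Z/39Z = {3, 6, 9, 12, 13, 15, 18, 21, 24, 26, 27, 30, 33, 36}

An element a ∈ Z/39Z (with a ≠ 0) is a zero-divisor iff gcd(a, 39) > 1 (because a is a unit precisely when gcd(a, n) = 1, and in Z/nZ every nonzero, non-unit element is a zero-divisor). Scan a = 1, ..., 38 and keep those with gcd(a, 39) > 1:
  gcd(3, 39) = 3, gcd(6, 39) = 3, gcd(9, 39) = 3, gcd(12, 39) = 3, gcd(13, 39) = 13, gcd(15, 39) = 3, gcd(18, 39) = 3, gcd(21, 39) = 3, gcd(24, 39) = 3, gcd(26, 39) = 13, gcd(27, 39) = 3, gcd(30, 39) = 3, gcd(33, 39) = 3, gcd(36, 39) = 3.
All other a ∈ {1, ..., 38} have gcd(a, 39) = 1 and are units. So the nonzero zero-divisors are exactly the 14 values of a appearing in this scan.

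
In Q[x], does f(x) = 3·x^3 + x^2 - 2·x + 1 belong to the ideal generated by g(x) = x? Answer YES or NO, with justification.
In Q[x] the ideal (g) consists of all multiples of g, so f ∈ (g) iff g | f, i.e. iff the remainder of f on division by g is 0. Divide f by g (g is monic, so eliminate the leading term of the running remainder at each step):
  leading term 3·x^3: subtract (3·x^2)·g(x) = 3·x^3, leaving x^2 - 2·x + 1
  leading term x^2: subtract (x)·g(x) = x^2, leaving 1 - 2·x
  leading term -2·x: subtract (-2)·g(x) = -2·x, leaving 1
The remainder r(x) = 1 ≠ 0 (and deg r < deg g), so g ∤ f, i.e. f ∉ (g).

Final answer: NO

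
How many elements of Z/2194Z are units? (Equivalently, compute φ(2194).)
Z/2194Z has φ(2194) = 1096 units

An element a ∈ Z/2194Z is a unit iff gcd(a, 2194) = 1, so the number of units is φ(2194). φ is multiplicative, with φ(p^e) = p^e − p^(e−1). Factorise 2194 = 2 · 1097. Then
  φ(2194) = (2 − 1) · (1097 − 1) = 1 · 1096 = 1096.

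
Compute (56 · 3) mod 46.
30

Reduce the factors first: 56 ≡ 10 (mod 46), so 56 · 3 ≡ 10 · 3 (mod 46). 10 · 3 = 30. Dividing by 46: 30 = 0·46 + 30. So (56 · 3) mod 46 = 30.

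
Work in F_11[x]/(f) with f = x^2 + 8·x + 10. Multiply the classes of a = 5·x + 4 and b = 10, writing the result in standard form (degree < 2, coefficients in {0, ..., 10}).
a · b ≡ 6·x + 7 (mod f(x))

Multiply as integer polynomials: a · b = 50·x + 40. Reducing coefficients mod 11: a · b ≡ 6·x + 7. This already has degree < 2, so no reduction by f is needed. Hence a · b ≡ 6·x + 7 in F_11[x]/(f).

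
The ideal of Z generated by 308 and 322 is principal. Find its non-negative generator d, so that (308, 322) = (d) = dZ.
In the PID Z, (a, b) is generated by gcd(a, b). Compute gcd(322, 308) with the extended Euclidean algorithm, tracking rows (r, s, t) with s·322 + t·308 = r:
  row A: (322, 1, 0)   [1·322 + 0·308 = 322]
  row B: (308, 0, 1)   [0·322 + 1·308 = 308]
  322 = 1·308 + 14   → row C = row A − 1·row B = (14, 1, −1)   [check: 1·322 − 1·308 = 14]
  308 = 22·14 + 0   → remainder 0, stop. gcd = 14 (last nonzero row C).
So gcd(308, 322) = 14, with Bézout identity 1·322 − 1·308 = 14. Containment (⊇): the Bézout identity exhibits 14 as an element of (308, 322), giving (14) ⊆ (308, 322). Containment (⊆): since 14 | 308 and 14 | 322 (308 = 14·22, 322 = 14·23), every Z-linear combination of 308 and 322 is divisible by 14, so (308, 322) ⊆ (14). Therefore (308, 322) = (14), d = 14.

Final answer: (308, 322) = (14); d = 14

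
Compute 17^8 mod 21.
Use repeated squaring. Binary(8) = 1000. Walk through the bits of the exponent 8 left-to-right: at each bit after the leading one, square the running value, then multiply by 17 if the bit is 1 (always reducing mod 21):
  bit 1 = 1 (leading): start with 17.
  bit 2 = 0: square 17^2 = 289 ≡ 16 (mod 21).
  bit 3 = 0: square 16^2 = 256 ≡ 4 (mod 21).
  bit 4 = 0: square 4^2 = 16 (mod 21).
Final value: 17^8 ≡ 16 (mod 21).

Final answer: 16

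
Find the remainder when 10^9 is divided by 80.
Use repeated squaring. Binary(9) = 1001. Walk through the bits of the exponent 9 left-to-right: at each bit after the leading one, square the running value, then multiply by 10 if the bit is 1 (always reducing mod 80):
  bit 1 = 1 (leading): start with 10.
  bit 2 = 0: square 10^2 = 100 ≡ 20 (mod 80).
  bit 3 = 0: square 20^2 = 400 ≡ 0 (mod 80).
  bit 4 = 1: square 0^2 = 0; bit is 1, so multiply 0·10 = 0 (mod 80).
Final value: 10^9 ≡ 0 (mod 80).

Final answer: 0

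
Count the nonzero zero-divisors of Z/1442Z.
Z/1442Z has 829 nonzero zero-divisors

In Z/1442Z each nonzero element is either a unit (gcd with 1442 is 1) or a zero-divisor (gcd > 1). The number of units is φ(1442): factorise 1442 = 2 · 7 · 103, so φ(1442) = (2 − 1) · (7 − 1) · (103 − 1) = 1 · 6 · 102 = 612. The nonzero elements number 1442 − 1 = 1441. Hence the nonzero zero-divisors number 1441 − 612 = 829.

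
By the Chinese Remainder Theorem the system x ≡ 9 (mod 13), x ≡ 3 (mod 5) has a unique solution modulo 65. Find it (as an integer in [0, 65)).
The moduli 13, 5 are pairwise coprime, so by the CRT there is a unique solution mod 13·5 = 65.
Solve by successive substitution. Start with x ≡ 9 (mod 13).
  Combine with x ≡ 3 (mod 5): write x = 9 + 13·t and require 9 + 13·t ≡ 3 (mod 5), i.e. 13·t ≡ 3 − 9 ≡ 4 (mod 5). Since 13^(−1) ≡ 2 (mod 5) (13 ≡ 3 (mod 5)), t ≡ 2·4 ≡ 3 (mod 5). So x ≡ 9 + 13·3 = 48 (mod 65).
Unique solution in [0, 65): x = 48.

Final answer: x ≡ 48 (mod 65); the representative in [0, 65) is 48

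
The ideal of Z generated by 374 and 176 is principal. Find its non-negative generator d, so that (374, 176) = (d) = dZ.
(374, 176) = (22); d = 22

In the PID Z, (a, b) is generated by gcd(a, b). Compute gcd(374, 176) with the extended Euclidean algorithm, tracking rows (r, s, t) with s·374 + t·176 = r:
  row A: (374, 1, 0)   [1·374 + 0·176 = 374]
  row B: (176, 0, 1)   [0·374 + 1·176 = 176]
  374 = 2·176 + 22   → row C = row A − 2·row B = (22, 1, −2)   [check: 1·374 − 2·176 = 22]
  176 = 8·22 + 0   → remainder 0, stop. gcd = 22 (last nonzero row C).
So gcd(374, 176) = 22, with Bézout identity 1·374 − 2·176 = 22. Containment (⊇): the Bézout identity exhibits 22 as an element of (374, 176), giving (22) ⊆ (374, 176). Containment (⊆): since 22 | 374 and 22 | 176 (374 = 22·17, 176 = 22·8), every Z-linear combination of 374 and 176 is divisible by 22, so (374, 176) ⊆ (22). Therefore (374, 176) = (22), d = 22.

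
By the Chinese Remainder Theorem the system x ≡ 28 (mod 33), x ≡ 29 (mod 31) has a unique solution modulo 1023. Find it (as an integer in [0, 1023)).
The moduli 33, 31 are pairwise coprime, so by the CRT there is a unique solution mod 33·31 = 1023.
Solve by successive substitution. Start with x ≡ 28 (mod 33).
  Combine with x ≡ 29 (mod 31): write x = 28 + 33·t and require 28 + 33·t ≡ 29 (mod 31), i.e. 33·t ≡ 29 − 28 ≡ 1 (mod 31). Since 33^(−1) ≡ 16 (mod 31) (33 ≡ 2 (mod 31)), t ≡ 16·1 ≡ 16 (mod 31). So x ≡ 28 + 33·16 = 556 (mod 1023).
Unique solution in [0, 1023): x = 556.

Final answer: x ≡ 556 (mod 1023); the representative in [0, 1023) is 556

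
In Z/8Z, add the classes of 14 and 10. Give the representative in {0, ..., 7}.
Reduce the summands first: 14 ≡ 6, 10 ≡ 2 (mod 8), so 14 + 10 ≡ 6 + 2 (mod 8). 6 + 2 = 8; 8 = 1·8 + 0, so (14 + 10) mod 8 = 0.

Final answer: 0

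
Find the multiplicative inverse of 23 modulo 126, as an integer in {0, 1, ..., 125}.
Apply the extended Euclidean algorithm to (126, 23), tracking rows (r, s, t) with s·126 + t·23 = r. Each division r_prev = q·r_cur + r_new produces the new row as (previous row) − q·(current row):
  row A: (126, 1, 0)   [1·126 + 0·23 = 126]
  row B: (23, 0, 1)   [0·126 + 1·23 = 23]
  126 = 5·23 + 11   → row C = row A − 5·row B = (11, 1, −5)   [check: 1·126 − 5·23 = 11]
  23 = 2·11 + 1   → row D = row B − 2·row C = (1, −2, 11)   [check: −2·126 + 11·23 = 1]
  11 = 11·1 + 0   → remainder 0, stop. gcd = 1 (last nonzero row D).
The gcd is 1, so 23 is invertible mod 126. The last nonzero row gives −2·126 + 11·23 = 1, so t = 11. So 23^(−1) ≡ 11 (mod 126). Verify: 23 · 11 = 253 ≡ 1 (mod 126). ✓

Final answer: 23^(−1) ≡ 11 (mod 126)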